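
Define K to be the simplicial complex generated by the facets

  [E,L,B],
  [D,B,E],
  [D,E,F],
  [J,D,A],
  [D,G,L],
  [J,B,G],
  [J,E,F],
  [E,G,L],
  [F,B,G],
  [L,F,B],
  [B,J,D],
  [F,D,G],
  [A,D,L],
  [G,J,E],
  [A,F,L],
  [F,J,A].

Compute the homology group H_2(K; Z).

Order the vertices as A < B < D < E < F < G < J < L. Listing each simplex with vertices in this order, K has dimension 2 with simplices:

  0-simplices (8): A, B, D, E, F, G, J, L
  1-simplices (24): AD, AF, AJ, AL, BD, BE, BF, BG, BJ, BL, DE, DF, DG, DJ, DL, EF, EG, EJ, EL, FG, FJ, FL, GJ, GL
  2-simplices (16): ADJ, ADL, AFJ, AFL, BDE, BDJ, BEL, BFG, BFL, BGJ, DEF, DFG, DGL, EFJ, EGJ, EGL

giving chain groups C_0 ≅ Z^8, C_1 ≅ Z^24, C_2 ≅ Z^16.

Boundary ∂_1: C_1 → C_0 is given by ∂[p,q] = [q] − [p].
The resulting 8×24 matrix has rank 7, and its Smith normal form has invariant factors (1,1,1,1,1,1,1).

∂_2: C_2 → C_1 maps a triangle to the signed sum of its edges. For instance
  ∂ADJ = DJ − AJ + AD,
  ∂AFJ = FJ − AJ + AF.
As a 24×16 matrix over Z this has rank 15, with invariant factors (1,1,1,1,1,1,1,1,1,1,1,1,1,1,1).

Now H_k = ker ∂_k / im ∂_{k+1}, so:

  H_2: rank ker ∂_2 − rank ∂_3 = (16 − 15) − 0 = 1, and there is no ∂_3, so H_2 = Z.

H_2 = Z.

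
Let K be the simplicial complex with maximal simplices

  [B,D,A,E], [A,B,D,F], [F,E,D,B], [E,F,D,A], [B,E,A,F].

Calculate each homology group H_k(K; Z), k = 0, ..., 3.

H_0 ≅ Z,  H_1 = 0,  H_2 = 0,  H_3 ≅ Z.

We work with the vertex ordering A < B < D < E < F. The simplices of K, each written with vertices in increasing order, are:

  0-simplices (5): A, B, D, E, F
  1-simplices (10): AB, AD, AE, AF, BD, BE, BF, DE, DF, EF
  2-simplices (10): ABD, ABE, ABF, ADE, ADF, AEF, BDE, BDF, BEF, DEF
  3-simplices (5): ABDE, ABDF, ABEF, ADEF, BDEF

giving chain groups C_0 ≅ Z^5, C_1 ≅ Z^10, C_2 ≅ Z^10, C_3 ≅ Z^5.

∂_1: C_1 → C_0 maps an edge to its endpoints' difference, ∂[p,q] = q − p. For instance
  ∂AF = F − A.
The resulting 5×10 matrix has rank 4, and its Smith normal form has invariant factors (1,1,1,1).

∂_2: C_2 → C_1 maps a triangle to the signed sum of its edges. For instance
  ∂ADF = DF − AF + AD,
  ∂ABE = BE − AE + AB.
As a 10×10 matrix over Z this has rank 6, with invariant factors (1,1,1,1,1,1).

Boundary ∂_3: C_3 → C_2 sends each 3-simplex σ to the alternating sum Σ_i (−1)^i (σ with its i-th vertex removed). For instance
  ∂ABEF = BEF − AEF + ABF − ABE,
  ∂BDEF = DEF − BEF + BDF − BDE.
The resulting 10×5 matrix has rank 4, and its Smith normal form has invariant factors (1,1,1,1).

Reading off H_k = ker ∂_k / im ∂_{k+1}:

  H_0: rank C_0 − rank ∂_1 = 5 − 4 = 1, and the invariant factors of ∂_1 are all 1, so H_0 = Z.
  H_1: rank ker ∂_1 − rank ∂_2 = (10 − 4) − 6 = 0, and the invariant factors of ∂_2 are all 1, so H_1 = 0.
  H_2: rank ker ∂_2 − rank ∂_3 = (10 − 6) − 4 = 0, and the invariant factors of ∂_3 are all 1, so H_2 = 0.
  H_3: rank ker ∂_3 − rank ∂_4 = (5 − 4) − 0 = 1, and there is no ∂_4, so H_3 = Z.

(K is a triangulation of the 3-sphere S^3.)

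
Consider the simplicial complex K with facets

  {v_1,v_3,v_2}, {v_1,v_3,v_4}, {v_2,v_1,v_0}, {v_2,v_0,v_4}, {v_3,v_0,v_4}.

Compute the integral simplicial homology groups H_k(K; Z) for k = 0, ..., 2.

H_0 ≅ Z,  H_1 ≅ Z,  H_2 = 0.

We work with the vertex ordering v_0 < v_1 < v_2 < v_3 < v_4. The simplices of K, each written with vertices in increasing order, are:

  0-simplices (5): [v_0], [v_1], [v_2], [v_3], [v_4]
  1-simplices (10): [v_0,v_1], [v_0,v_2], [v_0,v_3], [v_0,v_4], [v_1,v_2], [v_1,v_3], [v_1,v_4], [v_2,v_3], [v_2,v_4], [v_3,v_4]
  2-simplices (5): [v_0,v_1,v_2], [v_0,v_2,v_4], [v_0,v_3,v_4], [v_1,v_2,v_3], [v_1,v_3,v_4]

Hence C_0 ≅ Z^5, C_1 ≅ Z^10, C_2 ≅ Z^5.

∂_1: C_1 → C_0 maps an edge to its endpoints' difference, ∂[p,q] = q − p.
This gives a 5×10 integer matrix of rank 4; reducing to Smith normal form yields diagonal entries (1,1,1,1).

Boundary ∂_2: C_2 → C_1 maps a triangle to the signed sum of its edges. For instance
  ∂[v_0,v_2,v_4] = [v_2,v_4] − [v_0,v_4] + [v_0,v_2],
  ∂[v_0,v_3,v_4] = [v_3,v_4] − [v_0,v_4] + [v_0,v_3].
The 10×5 boundary matrix has rank 5 and Smith normal form diag(1,1,1,1,1).

Reading off H_k = ker ∂_k / im ∂_{k+1}:

  H_0: rank C_0 − rank ∂_1 = 5 − 4 = 1, and the invariant factors of ∂_1 are all 1, so H_0 ≅ Z.
  H_1: rank ker ∂_1 − rank ∂_2 = (10 − 4) − 5 = 1, and the invariant factors of ∂_2 are all 1, so H_1 ≅ Z.
  H_2: rank ker ∂_2 − rank ∂_3 = (5 − 5) − 0 = 0, and there is no ∂_3, so H_2 ≅ 0.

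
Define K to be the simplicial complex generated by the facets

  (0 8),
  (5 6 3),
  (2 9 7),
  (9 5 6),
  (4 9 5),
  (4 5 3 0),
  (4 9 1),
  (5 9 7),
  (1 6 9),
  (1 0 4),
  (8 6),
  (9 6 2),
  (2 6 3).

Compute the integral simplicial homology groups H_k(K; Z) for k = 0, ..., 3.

H_0 ≅ Z,  H_1 ≅ Z,  H_2 = 0,  H_3 = 0.

Fix the vertex order 0 < 1 < 2 < 3 < 4 < 5 < 6 < 7 < 8 < 9 and write every simplex with vertices in increasing order. Then dim K = 3 and the simplices of K are:

  0-simplices (10): [0], [1], [2], [3], [4], [5], [6], [7], [8], [9]
  1-simplices (23): [0,1], [0,3], [0,4], [0,5], [0,8], [1,4], [1,6], [1,9], [2,3], [2,6], [2,7], [2,9], [3,4], [3,5], [3,6], [4,5], [4,9], [5,6], [5,7], [5,9], [6,8], [6,9], [7,9]
  2-simplices (14): [0,1,4], [0,3,4], [0,3,5], [0,4,5], [1,4,9], [1,6,9], [2,3,6], [2,6,9], [2,7,9], [3,4,5], [3,5,6], [4,5,9], [5,6,9], [5,7,9]
  3-simplices (1): [0,3,4,5]

so the chain groups are C_0 ≅ Z^10, C_1 ≅ Z^23, C_2 ≅ Z^14, C_3 ≅ Z^1.

Boundary ∂_1: C_1 → C_0 maps an edge to its endpoints' difference, ∂[p,q] = q − p. For instance
  ∂[0,1] = [1] − [0].
This gives a 10×23 integer matrix of rank 9; reducing to Smith normal form yields diagonal entries (1,1,1,1,1,1,1,1,1).

Boundary ∂_2: C_2 → C_1 maps a triangle to the signed sum of its edges. For instance
  ∂[2,3,6] = [3,6] − [2,6] + [2,3],
  ∂[1,4,9] = [4,9] − [1,9] + [1,4].
As a 23×14 matrix over Z this has rank 13, with invariant factors (1,1,1,1,1,1,1,1,1,1,1,1,1).

∂_3: C_3 → C_2 sends each 3-simplex σ to the alternating sum Σ_i (−1)^i (σ with its i-th vertex removed). For instance
  ∂[0,3,4,5] = [3,4,5] − [0,4,5] + [0,3,5] − [0,3,4].
As a 14×1 matrix over Z this has rank 1, with invariant factors (1).

Computing H_k = (kernel of ∂_k) / (image of ∂_{k+1}):

  H_0: rank C_0 − rank ∂_1 = 10 − 9 = 1, and the invariant factors of ∂_1 are all 1, so H_0 = Z.
  H_1: rank ker ∂_1 − rank ∂_2 = (23 − 9) − 13 = 1, and the invariant factors of ∂_2 are all 1, so H_1 = Z.
  H_2: rank ker ∂_2 − rank ∂_3 = (14 − 13) − 1 = 0, and the invariant factors of ∂_3 are all 1, so H_2 = 0.
  H_3: rank ker ∂_3 − rank ∂_4 = (1 − 1) − 0 = 0, and there is no ∂_4, so H_3 = 0.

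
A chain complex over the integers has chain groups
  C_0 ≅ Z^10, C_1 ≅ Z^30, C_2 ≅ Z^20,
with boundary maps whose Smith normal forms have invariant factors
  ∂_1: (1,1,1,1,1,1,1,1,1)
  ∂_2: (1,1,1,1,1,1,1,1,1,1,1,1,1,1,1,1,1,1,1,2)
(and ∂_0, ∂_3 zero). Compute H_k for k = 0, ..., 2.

H_0 = Z,  H_1 = Z ⊕ Z/2,  H_2 = 0.

H_0: b_0 = 10 − 0 − 9 = 1; torsion from ∂_1 factors > 1: none. So H_0 = Z.
H_1: b_1 = 30 − 9 − 20 = 1; torsion from ∂_2 factors > 1: [2]. So H_1 = Z ⊕ Z/2.
H_2: b_2 = 20 − 20 − 0 = 0; torsion from ∂_3 factors > 1: none. So H_2 = 0.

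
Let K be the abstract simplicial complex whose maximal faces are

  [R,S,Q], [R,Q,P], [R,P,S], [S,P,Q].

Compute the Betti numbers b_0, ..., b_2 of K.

b_0 = 1, b_1 = 0, b_2 = 1.

We work with the vertex ordering P < Q < R < S. The simplices of K, each written with vertices in increasing order, are:

  0-simplices (4): P, Q, R, S
  1-simplices (6): PQ, PR, PS, QR, QS, RS
  2-simplices (4): PQR, PQS, PRS, QRS

so the chain groups are C_0 ≅ Z^4, C_1 ≅ Z^6, C_2 ≅ Z^4.

∂_1: C_1 → C_0 is given by ∂[p,q] = [q] − [p].
The 4×6 boundary matrix has rank 3 and Smith normal form diag(1,1,1).

∂_2: C_2 → C_1 sends each 2-simplex [p,q,r] to [q,r] − [p,r] + [p,q]. For instance
  ∂QRS = RS − QS + QR,
  ∂PRS = RS − PS + PR.
This gives a 6×4 integer matrix of rank 3; reducing to Smith normal form yields diagonal entries (1,1,1).

From H_k ≅ ker(∂_k) / im(∂_{k+1}) we obtain:

  H_0: rank C_0 − rank ∂_1 = 4 − 3 = 1, and the invariant factors of ∂_1 are all 1, so H_0 ≅ Z.
  H_1: rank ker ∂_1 − rank ∂_2 = (6 − 3) − 3 = 0, and the invariant factors of ∂_2 are all 1, so H_1 ≅ 0.
  H_2: rank ker ∂_2 − rank ∂_3 = (4 − 3) − 0 = 1, and there is no ∂_3, so H_2 ≅ Z.

As a check, the Euler characteristic is 4 − 6 + 4 = 2, which agrees with 1 − 0 + 1 = 2.

Hence the Betti numbers are b_0 = 1, b_1 = 0, b_2 = 1.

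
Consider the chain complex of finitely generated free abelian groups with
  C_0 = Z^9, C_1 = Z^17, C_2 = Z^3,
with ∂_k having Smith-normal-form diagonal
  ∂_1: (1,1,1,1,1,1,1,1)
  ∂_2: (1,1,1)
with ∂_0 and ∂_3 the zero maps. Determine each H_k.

H_0 = Z,  H_1 = Z^6,  H_2 = 0.

H_0: b_0 = 9 − 0 − 8 = 1; torsion from ∂_1 factors > 1: none. So H_0 = Z.
H_1: b_1 = 17 − 8 − 3 = 6; torsion from ∂_2 factors > 1: none. So H_1 = Z^6.
H_2: b_2 = 3 − 3 − 0 = 0; torsion from ∂_3 factors > 1: none. So H_2 = 0.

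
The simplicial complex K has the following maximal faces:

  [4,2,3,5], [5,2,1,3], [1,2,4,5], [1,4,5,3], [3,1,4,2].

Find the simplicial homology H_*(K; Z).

H_0 ≅ Z,  H_1 = 0,  H_2 = 0,  H_3 ≅ Z.

We work with the vertex ordering 1 < 2 < 3 < 4 < 5. The simplices of K, each written with vertices in increasing order, are:

  0-simplices (5): [1], [2], [3], [4], [5]
  1-simplices (10): [1,2], [1,3], [1,4], [1,5], [2,3], [2,4], [2,5], [3,4], [3,5], [4,5]
  2-simplices (10): [1,2,3], [1,2,4], [1,2,5], [1,3,4], [1,3,5], [1,4,5], [2,3,4], [2,3,5], [2,4,5], [3,4,5]
  3-simplices (5): [1,2,3,4], [1,2,3,5], [1,2,4,5], [1,3,4,5], [2,3,4,5]

giving chain groups C_0 ≅ Z^5, C_1 ≅ Z^10, C_2 ≅ Z^10, C_3 ≅ Z^5.

The boundary map ∂_1: C_1 → C_0 is given by ∂[p,q] = [q] − [p]. For instance
  ∂[2,3] = [3] − [2].
The resulting 5×10 matrix has rank 4, and its Smith normal form has invariant factors (1,1,1,1).

Boundary ∂_2: C_2 → C_1 acts by ∂[p,q,r] = [q,r] − [p,r] + [p,q]. For instance
  ∂[1,2,4] = [2,4] − [1,4] + [1,2],
  ∂[1,3,5] = [3,5] − [1,5] + [1,3].
As a 10×10 matrix over Z this has rank 6, with invariant factors (1,1,1,1,1,1).

Boundary ∂_3: C_3 → C_2 sends each 3-simplex σ to the alternating sum Σ_i (−1)^i (σ with its i-th vertex removed). For instance
  ∂[1,2,3,4] = [2,3,4] − [1,3,4] + [1,2,4] − [1,2,3],
  ∂[1,2,4,5] = [2,4,5] − [1,4,5] + [1,2,5] − [1,2,4].
The resulting 10×5 matrix has rank 4, and its Smith normal form has invariant factors (1,1,1,1).

Reading off H_k = ker ∂_k / im ∂_{k+1}:

  H_0: rank C_0 − rank ∂_1 = 5 − 4 = 1, and the invariant factors of ∂_1 are all 1, so H_0 ≅ Z.
  H_1: rank ker ∂_1 − rank ∂_2 = (10 − 4) − 6 = 0, and the invariant factors of ∂_2 are all 1, so H_1 ≅ 0.
  H_2: rank ker ∂_2 − rank ∂_3 = (10 − 6) − 4 = 0, and the invariant factors of ∂_3 are all 1, so H_2 ≅ 0.
  H_3: rank ker ∂_3 − rank ∂_4 = (5 − 4) − 0 = 1, and there is no ∂_4, so H_3 ≅ Z.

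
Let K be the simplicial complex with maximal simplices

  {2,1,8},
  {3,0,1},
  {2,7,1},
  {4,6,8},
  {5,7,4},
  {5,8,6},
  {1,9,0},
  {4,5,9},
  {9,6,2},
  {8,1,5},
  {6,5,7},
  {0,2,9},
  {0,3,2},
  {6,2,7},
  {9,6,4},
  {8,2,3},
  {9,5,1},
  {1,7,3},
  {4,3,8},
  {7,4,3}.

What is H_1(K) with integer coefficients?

H_1 ≅ Z ⊕ Z/2Z.

Take the total order 0 < 1 < 2 < 3 < 4 < 5 < 6 < 7 < 8 < 9 on the vertex set. Then K (dimension 2) consists of the simplices:

  0-simplices (10): [0], [1], [2], [3], [4], [5], [6], [7], [8], [9]
  1-simplices (30): (30 of them)
  2-simplices (20): (20 of them)

giving chain groups C_0 ≅ Z^10, C_1 ≅ Z^30, C_2 ≅ Z^20.

Boundary ∂_1: C_1 → C_0 maps an edge to its endpoints' difference, ∂[p,q] = q − p.
As a 10×30 matrix over Z this has rank 9, with invariant factors (1,1,1,1,1,1,1,1,1).

Boundary ∂_2: C_2 → C_1 acts by ∂[p,q,r] = [q,r] − [p,r] + [p,q]. For instance
  ∂[4,6,8] = [6,8] − [4,8] + [4,6],
  ∂[3,4,7] = [4,7] − [3,7] + [3,4].
The resulting 30×20 matrix has rank 20, and its Smith normal form has invariant factors (1,1,1,1,1,1,1,1,1,1,1,1,1,1,1,1,1,1,1,2).

From H_k ≅ ker(∂_k) / im(∂_{k+1}) we obtain:

  H_1: rank ker ∂_1 − rank ∂_2 = (30 − 9) − 20 = 1, and ∂_2 has invariant factor 2 > 1, so H_1 = Z ⊕ Z/2Z.

(K is a triangulation of the Klein bottle.)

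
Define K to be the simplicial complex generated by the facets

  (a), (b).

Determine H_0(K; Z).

We work with the vertex ordering a < b. The simplices of K, each written with vertices in increasing order, are:

  0-simplices (2): a, b

giving chain groups C_0 ≅ Z^2.

Reading off H_k = ker ∂_k / im ∂_{k+1}:

  H_0: rank C_0 − rank ∂_1 = 2 − 0 = 2, and there is no ∂_1, so H_0 = Z^2.

(K is a triangulation of a set of 2 points.)

H_0 ≅ Z^2.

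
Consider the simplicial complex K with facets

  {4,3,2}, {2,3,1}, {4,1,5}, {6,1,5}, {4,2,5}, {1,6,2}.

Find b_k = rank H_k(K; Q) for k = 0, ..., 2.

b_0 = 1, b_1 = 1, b_2 = 0.

Order the vertices as 1 < 2 < 3 < 4 < 5 < 6. Listing each simplex with vertices in this order, K has dimension 2 with simplices:

  0-simplices (6): [1], [2], [3], [4], [5], [6]
  1-simplices (12): [1,2], [1,3], [1,4], [1,5], [1,6], [2,3], [2,4], [2,5], [2,6], [3,4], [4,5], [5,6]
  2-simplices (6): [1,2,3], [1,2,6], [1,4,5], [1,5,6], [2,3,4], [2,4,5]

so the chain groups are C_0 ≅ Z^6, C_1 ≅ Z^12, C_2 ≅ Z^6.

∂_1: C_1 → C_0 is given by ∂[p,q] = [q] − [p]. For instance
  ∂[2,5] = [5] − [2].
This gives a 6×12 integer matrix of rank 5; reducing to Smith normal form yields diagonal entries (1,1,1,1,1).

Boundary ∂_2: C_2 → C_1 maps a triangle to the signed sum of its edges. For instance
  ∂[1,5,6] = [5,6] − [1,6] + [1,5],
  ∂[1,2,3] = [2,3] − [1,3] + [1,2].
As a 12×6 matrix over Z this has rank 6, with invariant factors (1,1,1,1,1,1).

From H_k ≅ ker(∂_k) / im(∂_{k+1}) we obtain:

  H_0: rank C_0 − rank ∂_1 = 6 − 5 = 1, and the invariant factors of ∂_1 are all 1, so H_0 ≅ Z.
  H_1: rank ker ∂_1 − rank ∂_2 = (12 − 5) − 6 = 1, and the invariant factors of ∂_2 are all 1, so H_1 ≅ Z.
  H_2: rank ker ∂_2 − rank ∂_3 = (6 − 6) − 0 = 0, and there is no ∂_3, so H_2 ≅ 0.

Hence the Betti numbers are b_0 = 1, b_1 = 1, b_2 = 0.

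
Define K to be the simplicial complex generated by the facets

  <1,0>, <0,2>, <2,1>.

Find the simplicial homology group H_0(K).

H_0 = Z.

Fix the vertex order 0 < 1 < 2 and write every simplex with vertices in increasing order. Then dim K = 1 and the simplices of K are:

  0-simplices (3): [0], [1], [2]
  1-simplices (3): [0,1], [0,2], [1,2]

giving chain groups C_0 ≅ Z^3, C_1 ≅ Z^3.

∂_1: C_1 → C_0 is given by ∂[p,q] = [q] − [p].
The resulting 3×3 matrix has rank 2, and its Smith normal form has invariant factors (1,1).

From H_k ≅ ker(∂_k) / im(∂_{k+1}) we obtain:

  H_0: rank C_0 − rank ∂_1 = 3 − 2 = 1, and the invariant factors of ∂_1 are all 1, so H_0 = Z.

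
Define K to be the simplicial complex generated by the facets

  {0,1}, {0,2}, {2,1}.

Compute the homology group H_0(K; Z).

H_0 ≅ Z.

Order the vertices as 0 < 1 < 2. Listing each simplex with vertices in this order, K has dimension 1 with simplices:

  0-simplices (3): [0], [1], [2]
  1-simplices (3): [0,1], [0,2], [1,2]

so the chain groups are C_0 ≅ Z^3, C_1 ≅ Z^3.

∂_1: C_1 → C_0 maps an edge to its endpoints' difference, ∂[p,q] = q − p.
The resulting 3×3 matrix has rank 2, and its Smith normal form has invariant factors (1,1).

From H_k ≅ ker(∂_k) / im(∂_{k+1}) we obtain:

  H_0: rank C_0 − rank ∂_1 = 3 − 2 = 1, and the invariant factors of ∂_1 are all 1, so H_0 ≅ Z.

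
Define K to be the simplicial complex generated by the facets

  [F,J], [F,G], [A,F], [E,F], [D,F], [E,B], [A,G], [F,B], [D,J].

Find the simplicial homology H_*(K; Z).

H_0 ≅ Z,  H_1 ≅ Z^3.

K has 7 vertices, 9 edges.
rank ∂_0 = 0, rank ∂_1 = 6 ⇒ b_0 = 7 − 0 − 6 = 1; all invariant factors of ∂_1 are 1 so no torsion. So H_0 = Z.
rank ∂_1 = 6, rank ∂_2 = 0 ⇒ b_1 = 9 − 6 − 0 = 3. So H_1 = Z^3.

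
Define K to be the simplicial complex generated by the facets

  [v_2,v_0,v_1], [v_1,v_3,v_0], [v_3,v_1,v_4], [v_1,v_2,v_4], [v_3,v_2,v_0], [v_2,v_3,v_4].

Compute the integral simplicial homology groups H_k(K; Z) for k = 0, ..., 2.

We work with the vertex ordering v_0 < v_1 < v_2 < v_3 < v_4. The simplices of K, each written with vertices in increasing order, are:

  0-simplices (5): [v_0], [v_1], [v_2], [v_3], [v_4]
  1-simplices (9): [v_0,v_1], [v_0,v_2], [v_0,v_3], [v_1,v_2], [v_1,v_3], [v_1,v_4], [v_2,v_3], [v_2,v_4], [v_3,v_4]
  2-simplices (6): [v_0,v_1,v_2], [v_0,v_1,v_3], [v_0,v_2,v_3], [v_1,v_2,v_4], [v_1,v_3,v_4], [v_2,v_3,v_4]

so the chain groups are C_0 ≅ Z^5, C_1 ≅ Z^9, C_2 ≅ Z^6.

∂_1: C_1 → C_0 sends each edge [p,q] (with p < q) to q − p. For instance
  ∂[v_2,v_4] = [v_4] − [v_2].
The 5×9 boundary matrix has rank 4 and Smith normal form diag(1,1,1,1).

The boundary map ∂_2: C_2 → C_1 maps a triangle to the signed sum of its edges. For instance
  ∂[v_0,v_1,v_3] = [v_1,v_3] − [v_0,v_3] + [v_0,v_1],
  ∂[v_1,v_3,v_4] = [v_3,v_4] − [v_1,v_4] + [v_1,v_3].
The 9×6 boundary matrix has rank 5 and Smith normal form diag(1,1,1,1,1).

From H_k ≅ ker(∂_k) / im(∂_{k+1}) we obtain:

  H_0: rank C_0 − rank ∂_1 = 5 − 4 = 1, and the invariant factors of ∂_1 are all 1, so H_0 ≅ Z.
  H_1: rank ker ∂_1 − rank ∂_2 = (9 − 4) − 5 = 0, and the invariant factors of ∂_2 are all 1, so H_1 ≅ 0.
  H_2: rank ker ∂_2 − rank ∂_3 = (6 − 5) − 0 = 1, and there is no ∂_3, so H_2 ≅ Z.

(K is a triangulation of the 2-sphere S^2.)

H_0 = Z,  H_1 = 0,  H_2 = Z.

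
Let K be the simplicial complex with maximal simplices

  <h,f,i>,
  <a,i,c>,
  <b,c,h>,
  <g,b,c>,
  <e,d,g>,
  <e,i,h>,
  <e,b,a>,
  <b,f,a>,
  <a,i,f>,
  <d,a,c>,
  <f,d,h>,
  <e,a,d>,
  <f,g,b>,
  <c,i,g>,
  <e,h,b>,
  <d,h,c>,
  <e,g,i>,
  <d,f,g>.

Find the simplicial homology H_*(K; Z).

H_0 = Z,  H_1 = Z^2,  H_2 = Z.

Take the total order a < b < c < d < e < f < g < h < i on the vertex set. Then K (dimension 2) consists of the simplices:

  0-simplices (9): a, b, c, d, e, f, g, h, i
  1-simplices (27): ab, ac, ad, ae, af, ai, bc, be, bf, bg, bh, cd, cg, ch, ci, de, df, dg, dh, eg, eh, ei, fg, fh, fi, gi, hi
  2-simplices (18): abe, abf, acd, aci, ade, afi, bcg, bch, beh, bfg, cdh, cgi, deg, dfg, dfh, egi, ehi, fhi

so the chain groups are C_0 ≅ Z^9, C_1 ≅ Z^27, C_2 ≅ Z^18.

∂_1: C_1 → C_0 is given by ∂[p,q] = [q] − [p]. For instance
  ∂be = e − b.
The resulting 9×27 matrix has rank 8, and its Smith normal form has invariant factors (1,1,1,1,1,1,1,1).

Boundary ∂_2: C_2 → C_1 maps a triangle to the signed sum of its edges. For instance
  ∂ade = de − ae + ad,
  ∂deg = eg − dg + de.
The resulting 27×18 matrix has rank 17, and its Smith normal form has invariant factors (1,1,1,1,1,1,1,1,1,1,1,1,1,1,1,1,1).

Now H_k = ker ∂_k / im ∂_{k+1}, so:

  H_0: rank C_0 − rank ∂_1 = 9 − 8 = 1, and the invariant factors of ∂_1 are all 1, so H_0 ≅ Z.
  H_1: rank ker ∂_1 − rank ∂_2 = (27 − 8) − 17 = 2, and the invariant factors of ∂_2 are all 1, so H_1 ≅ Z^2.
  H_2: rank ker ∂_2 − rank ∂_3 = (18 − 17) − 0 = 1, and there is no ∂_3, so H_2 ≅ Z.

(K is a triangulation of the torus T^2.)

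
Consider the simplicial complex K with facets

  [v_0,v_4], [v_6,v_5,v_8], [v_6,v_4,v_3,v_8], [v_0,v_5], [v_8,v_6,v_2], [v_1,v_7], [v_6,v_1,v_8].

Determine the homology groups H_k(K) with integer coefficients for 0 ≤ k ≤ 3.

H_0 = Z,  H_1 = Z,  H_2 = 0,  H_3 = 0.

We work with the vertex ordering v_0 < v_1 < v_2 < v_3 < v_4 < v_5 < v_6 < v_7 < v_8. The simplices of K, each written with vertices in increasing order, are:

  0-simplices (9): [v_0], [v_1], [v_2], [v_3], [v_4], [v_5], [v_6], [v_7], [v_8]
  1-simplices (15): (15 of them)
  2-simplices (7): [v_1,v_6,v_8], [v_2,v_6,v_8], [v_3,v_4,v_6], [v_3,v_4,v_8], [v_3,v_6,v_8], [v_4,v_6,v_8], [v_5,v_6,v_8]
  3-simplices (1): [v_3,v_4,v_6,v_8]

giving chain groups C_0 ≅ Z^9, C_1 ≅ Z^15, C_2 ≅ Z^7, C_3 ≅ Z^1.

The boundary map ∂_1: C_1 → C_0 sends each edge [p,q] (with p < q) to q − p.
This gives a 9×15 integer matrix of rank 8; reducing to Smith normal form yields diagonal entries (1,1,1,1,1,1,1,1).

Boundary ∂_2: C_2 → C_1 sends each 2-simplex [p,q,r] to [q,r] − [p,r] + [p,q]. For instance
  ∂[v_3,v_6,v_8] = [v_6,v_8] − [v_3,v_8] + [v_3,v_6],
  ∂[v_4,v_6,v_8] = [v_6,v_8] − [v_4,v_8] + [v_4,v_6].
The resulting 15×7 matrix has rank 6, and its Smith normal form has invariant factors (1,1,1,1,1,1).

∂_3: C_3 → C_2 sends each 3-simplex σ to the alternating sum Σ_i (−1)^i (σ with its i-th vertex removed). For instance
  ∂[v_3,v_4,v_6,v_8] = [v_4,v_6,v_8] − [v_3,v_6,v_8] + [v_3,v_4,v_8] − [v_3,v_4,v_6].
This gives a 7×1 integer matrix of rank 1; reducing to Smith normal form yields diagonal entries (1).

Now H_k = ker ∂_k / im ∂_{k+1}, so:

  H_0: rank C_0 − rank ∂_1 = 9 − 8 = 1, and the invariant factors of ∂_1 are all 1, so H_0 = Z.
  H_1: rank ker ∂_1 − rank ∂_2 = (15 − 8) − 6 = 1, and the invariant factors of ∂_2 are all 1, so H_1 = Z.
  H_2: rank ker ∂_2 − rank ∂_3 = (7 − 6) − 1 = 0, and the invariant factors of ∂_3 are all 1, so H_2 = 0.
  H_3: rank ker ∂_3 − rank ∂_4 = (1 − 1) − 0 = 0, and there is no ∂_4, so H_3 = 0.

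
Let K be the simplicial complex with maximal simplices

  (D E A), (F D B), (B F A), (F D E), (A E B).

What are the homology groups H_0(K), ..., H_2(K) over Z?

H_0 = Z,  H_1 = Z,  H_2 = 0.

Order the vertices as A < B < D < E < F. Listing each simplex with vertices in this order, K has dimension 2 with simplices:

  0-simplices (5): A, B, D, E, F
  1-simplices (10): AB, AD, AE, AF, BD, BE, BF, DE, DF, EF
  2-simplices (5): ABE, ABF, ADE, BDF, DEF

Hence C_0 ≅ Z^5, C_1 ≅ Z^10, C_2 ≅ Z^5.

∂_1: C_1 → C_0 maps an edge to its endpoints' difference, ∂[p,q] = q − p. For instance
  ∂BF = F − B.
The resulting 5×10 matrix has rank 4, and its Smith normal form has invariant factors (1,1,1,1).

∂_2: C_2 → C_1 maps a triangle to the signed sum of its edges. For instance
  ∂BDF = DF − BF + BD,
  ∂ABE = BE − AE + AB.
The 10×5 boundary matrix has rank 5 and Smith normal form diag(1,1,1,1,1).

Computing H_k = (kernel of ∂_k) / (image of ∂_{k+1}):

  H_0: rank C_0 − rank ∂_1 = 5 − 4 = 1, and the invariant factors of ∂_1 are all 1, so H_0 ≅ Z.
  H_1: rank ker ∂_1 − rank ∂_2 = (10 − 4) − 5 = 1, and the invariant factors of ∂_2 are all 1, so H_1 ≅ Z.
  H_2: rank ker ∂_2 − rank ∂_3 = (5 − 5) − 0 = 0, and there is no ∂_3, so H_2 ≅ 0.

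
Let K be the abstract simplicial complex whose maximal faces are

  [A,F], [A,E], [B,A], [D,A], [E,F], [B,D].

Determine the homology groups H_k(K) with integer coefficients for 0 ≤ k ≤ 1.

Fix the vertex order A < B < D < E < F and write every simplex with vertices in increasing order. Then dim K = 1 and the simplices of K are:

  0-simplices (5): A, B, D, E, F
  1-simplices (6): AB, AD, AE, AF, BD, EF

giving chain groups C_0 ≅ Z^5, C_1 ≅ Z^6.

∂_1: C_1 → C_0 maps an edge to its endpoints' difference, ∂[p,q] = q − p.
As a 5×6 matrix over Z this has rank 4, with invariant factors (1,1,1,1).

Computing H_k = (kernel of ∂_k) / (image of ∂_{k+1}):

  H_0: rank C_0 − rank ∂_1 = 5 − 4 = 1, and the invariant factors of ∂_1 are all 1, so H_0 = Z.
  H_1: rank ker ∂_1 − rank ∂_2 = (6 − 4) − 0 = 2, and there is no ∂_2, so H_1 = Z^2.

As a check, the Euler characteristic is 5 − 6 = -1, which agrees with 1 − 2 = -1.
(K is a triangulation of a wedge of 2 circles.)

H_0 ≅ Z,  H_1 ≅ Z^2.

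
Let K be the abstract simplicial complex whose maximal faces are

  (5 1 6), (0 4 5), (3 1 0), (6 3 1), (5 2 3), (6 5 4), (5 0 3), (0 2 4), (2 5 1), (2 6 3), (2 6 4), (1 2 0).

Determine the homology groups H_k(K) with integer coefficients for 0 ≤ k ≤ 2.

H_0 ≅ Z,  H_1 ≅ Z/2Z,  H_2 = 0.

We work with the vertex ordering 0 < 1 < 2 < 3 < 4 < 5 < 6. The simplices of K, each written with vertices in increasing order, are:

  0-simplices (7): [0], [1], [2], [3], [4], [5], [6]
  1-simplices (18): [0,1], [0,2], [0,3], [0,4], [0,5], [1,2], [1,3], [1,5], [1,6], [2,3], [2,4], [2,5], [2,6], [3,5], [3,6], [4,5], [4,6], [5,6]
  2-simplices (12): [0,1,2], [0,1,3], [0,2,4], [0,3,5], [0,4,5], [1,2,5], [1,3,6], [1,5,6], [2,3,5], [2,3,6], [2,4,6], [4,5,6]

so the chain groups are C_0 ≅ Z^7, C_1 ≅ Z^18, C_2 ≅ Z^12.

Boundary ∂_1: C_1 → C_0 maps an edge to its endpoints' difference, ∂[p,q] = q − p. For instance
  ∂[2,4] = [4] − [2].
As a 7×18 matrix over Z this has rank 6, with invariant factors (1,1,1,1,1,1).

Boundary ∂_2: C_2 → C_1 sends each 2-simplex [p,q,r] to [q,r] − [p,r] + [p,q]. For instance
  ∂[1,2,5] = [2,5] − [1,5] + [1,2],
  ∂[1,5,6] = [5,6] − [1,6] + [1,5].
As a 18×12 matrix over Z this has rank 12, with invariant factors (1,1,1,1,1,1,1,1,1,1,1,2).

From H_k ≅ ker(∂_k) / im(∂_{k+1}) we obtain:

  H_0: rank C_0 − rank ∂_1 = 7 − 6 = 1, and the invariant factors of ∂_1 are all 1, so H_0 ≅ Z.
  H_1: rank ker ∂_1 − rank ∂_2 = (18 − 6) − 12 = 0, and ∂_2 has invariant factor 2 > 1, so H_1 ≅ Z/2Z.
  H_2: rank ker ∂_2 − rank ∂_3 = (12 − 12) − 0 = 0, and there is no ∂_3, so H_2 ≅ 0.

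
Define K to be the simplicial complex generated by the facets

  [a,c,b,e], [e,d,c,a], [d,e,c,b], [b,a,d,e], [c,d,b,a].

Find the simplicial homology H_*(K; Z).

H_0 ≅ Z,  H_1 = 0,  H_2 = 0,  H_3 ≅ Z.

Order the vertices as a < b < c < d < e. Listing each simplex with vertices in this order, K has dimension 3 with simplices:

  0-simplices (5): a, b, c, d, e
  1-simplices (10): ab, ac, ad, ae, bc, bd, be, cd, ce, de
  2-simplices (10): abc, abd, abe, acd, ace, ade, bcd, bce, bde, cde
  3-simplices (5): abcd, abce, abde, acde, bcde

Hence C_0 ≅ Z^5, C_1 ≅ Z^10, C_2 ≅ Z^10, C_3 ≅ Z^5.

Boundary ∂_1: C_1 → C_0 maps an edge to its endpoints' difference, ∂[p,q] = q − p.
The resulting 5×10 matrix has rank 4, and its Smith normal form has invariant factors (1,1,1,1).

Boundary ∂_2: C_2 → C_1 sends each 2-simplex [p,q,r] to [q,r] − [p,r] + [p,q]. For instance
  ∂ade = de − ae + ad,
  ∂bde = de − be + bd.
The resulting 10×10 matrix has rank 6, and its Smith normal form has invariant factors (1,1,1,1,1,1).

The boundary map ∂_3: C_3 → C_2 sends each 3-simplex σ to the alternating sum Σ_i (−1)^i (σ with its i-th vertex removed). For instance
  ∂acde = cde − ade + ace − acd,
  ∂abcd = bcd − acd + abd − abc.
This gives a 10×5 integer matrix of rank 4; reducing to Smith normal form yields diagonal entries (1,1,1,1).

From H_k ≅ ker(∂_k) / im(∂_{k+1}) we obtain:

  H_0: rank C_0 − rank ∂_1 = 5 − 4 = 1, and the invariant factors of ∂_1 are all 1, so H_0 = Z.
  H_1: rank ker ∂_1 − rank ∂_2 = (10 − 4) − 6 = 0, and the invariant factors of ∂_2 are all 1, so H_1 = 0.
  H_2: rank ker ∂_2 − rank ∂_3 = (10 − 6) − 4 = 0, and the invariant factors of ∂_3 are all 1, so H_2 = 0.
  H_3: rank ker ∂_3 − rank ∂_4 = (5 − 4) − 0 = 1, and there is no ∂_4, so H_3 = Z.

As a check, the Euler characteristic is 5 − 10 + 10 − 5 = 0, which agrees with 1 − 0 + 0 − 1 = 0.
(K is a triangulation of the 3-sphere S^3.)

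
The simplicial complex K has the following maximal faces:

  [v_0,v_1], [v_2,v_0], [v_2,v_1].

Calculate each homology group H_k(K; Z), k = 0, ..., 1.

H_0 ≅ Z,  H_1 ≅ Z.

Fix the vertex order v_0 < v_1 < v_2 and write every simplex with vertices in increasing order. Then dim K = 1 and the simplices of K are:

  0-simplices (3): [v_0], [v_1], [v_2]
  1-simplices (3): [v_0,v_1], [v_0,v_2], [v_1,v_2]

Hence C_0 ≅ Z^3, C_1 ≅ Z^3.

∂_1: C_1 → C_0 sends each edge [p,q] (with p < q) to q − p.
The resulting 3×3 matrix has rank 2, and its Smith normal form has invariant factors (1,1).

Computing H_k = (kernel of ∂_k) / (image of ∂_{k+1}):

  H_0: rank C_0 − rank ∂_1 = 3 − 2 = 1, and the invariant factors of ∂_1 are all 1, so H_0 ≅ Z.
  H_1: rank ker ∂_1 − rank ∂_2 = (3 − 2) − 0 = 1, and there is no ∂_2, so H_1 ≅ Z.

As a check, the Euler characteristic is 3 − 3 = 0, which agrees with 1 − 1 = 0.
(K is a triangulation of the circle S^1.)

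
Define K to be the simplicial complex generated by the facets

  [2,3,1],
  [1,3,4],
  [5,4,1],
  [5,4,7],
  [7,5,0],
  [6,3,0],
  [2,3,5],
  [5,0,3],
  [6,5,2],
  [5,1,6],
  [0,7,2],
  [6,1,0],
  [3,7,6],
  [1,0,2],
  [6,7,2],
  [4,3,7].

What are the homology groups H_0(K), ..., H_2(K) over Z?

H_0 = Z,  H_1 = Z^2,  H_2 = Z.

Fix the vertex order 0 < 1 < 2 < 3 < 4 < 5 < 6 < 7 and write every simplex with vertices in increasing order. Then dim K = 2 and the simplices of K are:

  0-simplices (8): [0], [1], [2], [3], [4], [5], [6], [7]
  1-simplices (24): (24 of them)
  2-simplices (16): [0,1,2], [0,1,6], [0,2,7], [0,3,5], [0,3,6], [0,5,7], [1,2,3], [1,3,4], [1,4,5], [1,5,6], [2,3,5], [2,5,6], [2,6,7], [3,4,7], [3,6,7], [4,5,7]

so the chain groups are C_0 ≅ Z^8, C_1 ≅ Z^24, C_2 ≅ Z^16.

Boundary ∂_1: C_1 → C_0 maps an edge to its endpoints' difference, ∂[p,q] = q − p.
The resulting 8×24 matrix has rank 7, and its Smith normal form has invariant factors (1,1,1,1,1,1,1).

∂_2: C_2 → C_1 maps a triangle to the signed sum of its edges. For instance
  ∂[0,1,2] = [1,2] − [0,2] + [0,1],
  ∂[0,5,7] = [5,7] − [0,7] + [0,5].
The 24×16 boundary matrix has rank 15 and Smith normal form diag(1,1,1,1,1,1,1,1,1,1,1,1,1,1,1).

From H_k ≅ ker(∂_k) / im(∂_{k+1}) we obtain:

  H_0: rank C_0 − rank ∂_1 = 8 − 7 = 1, and the invariant factors of ∂_1 are all 1, so H_0 = Z.
  H_1: rank ker ∂_1 − rank ∂_2 = (24 − 7) − 15 = 2, and the invariant factors of ∂_2 are all 1, so H_1 = Z^2.
  H_2: rank ker ∂_2 − rank ∂_3 = (16 − 15) − 0 = 1, and there is no ∂_3, so H_2 = Z.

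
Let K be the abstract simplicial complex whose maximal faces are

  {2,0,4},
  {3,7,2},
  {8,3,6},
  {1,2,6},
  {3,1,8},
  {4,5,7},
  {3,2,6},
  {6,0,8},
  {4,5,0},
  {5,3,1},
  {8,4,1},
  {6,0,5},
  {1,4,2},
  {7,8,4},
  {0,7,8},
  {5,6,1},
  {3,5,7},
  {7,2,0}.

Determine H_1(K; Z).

K has 9 vertices, 27 edges, 18 triangles.
rank ∂_1 = 8, rank ∂_2 = 18 ⇒ b_1 = 27 − 8 − 18 = 1; ∂_2 has invariant factor(s) [2] giving torsion. So H_1 = Z × Z/2.

H_1 = Z × Z/2.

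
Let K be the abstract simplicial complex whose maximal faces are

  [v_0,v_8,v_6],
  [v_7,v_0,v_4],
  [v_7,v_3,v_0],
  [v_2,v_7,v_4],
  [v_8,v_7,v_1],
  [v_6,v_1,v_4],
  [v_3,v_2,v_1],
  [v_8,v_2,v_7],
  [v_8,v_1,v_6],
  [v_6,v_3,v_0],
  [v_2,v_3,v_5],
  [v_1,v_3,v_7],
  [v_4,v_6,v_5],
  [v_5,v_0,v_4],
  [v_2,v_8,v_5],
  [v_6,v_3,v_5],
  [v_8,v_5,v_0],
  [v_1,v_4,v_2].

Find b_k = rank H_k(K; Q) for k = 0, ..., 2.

b_0 = 1, b_1 = 1, b_2 = 0.

We work with the vertex ordering v_0 < v_1 < v_2 < v_3 < v_4 < v_5 < v_6 < v_7 < v_8. The simplices of K, each written with vertices in increasing order, are:

  0-simplices (9): [v_0], [v_1], [v_2], [v_3], [v_4], [v_5], [v_6], [v_7], [v_8]
  1-simplices (27): (27 of them)
  2-simplices (18): (18 of them)

so the chain groups are C_0 ≅ Z^9, C_1 ≅ Z^27, C_2 ≅ Z^18.

Boundary ∂_1: C_1 → C_0 sends each edge [p,q] (with p < q) to q − p. For instance
  ∂[v_1,v_8] = [v_8] − [v_1].
This gives a 9×27 integer matrix of rank 8; reducing to Smith normal form yields diagonal entries (1,1,1,1,1,1,1,1).

∂_2: C_2 → C_1 maps a triangle to the signed sum of its edges. For instance
  ∂[v_1,v_2,v_4] = [v_2,v_4] − [v_1,v_4] + [v_1,v_2],
  ∂[v_2,v_4,v_7] = [v_4,v_7] − [v_2,v_7] + [v_2,v_4].
The resulting 27×18 matrix has rank 18, and its Smith normal form has invariant factors (1,1,1,1,1,1,1,1,1,1,1,1,1,1,1,1,1,2).

From H_k ≅ ker(∂_k) / im(∂_{k+1}) we obtain:

  H_0: rank C_0 − rank ∂_1 = 9 − 8 = 1, and the invariant factors of ∂_1 are all 1, so H_0 ≅ Z.
  H_1: rank ker ∂_1 − rank ∂_2 = (27 − 8) − 18 = 1, and ∂_2 has invariant factor 2 > 1, so H_1 ≅ Z ⊕ Z_2.
  H_2: rank ker ∂_2 − rank ∂_3 = (18 − 18) − 0 = 0, and there is no ∂_3, so H_2 ≅ 0.

Hence the Betti numbers are b_0 = 1, b_1 = 1, b_2 = 0.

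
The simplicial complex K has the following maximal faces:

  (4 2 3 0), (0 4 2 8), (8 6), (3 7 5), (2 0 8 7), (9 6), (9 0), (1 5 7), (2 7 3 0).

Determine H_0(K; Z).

H_0 = Z.

We work with the vertex ordering 0 < 1 < 2 < 3 < 4 < 5 < 6 < 7 < 8 < 9. The simplices of K, each written with vertices in increasing order, are:

  0-simplices (10): [0], [1], [2], [3], [4], [5], [6], [7], [8], [9]
  1-simplices (20): [0,2], [0,3], [0,4], [0,7], [0,8], [0,9], [1,5], [1,7], [2,3], [2,4], [2,7], [2,8], [3,4], [3,5], [3,7], [4,8], [5,7], [6,8], [6,9], [7,8]
  2-simplices (14): [0,2,3], [0,2,4], [0,2,7], [0,2,8], [0,3,4], [0,3,7], [0,4,8], [0,7,8], [1,5,7], [2,3,4], [2,3,7], [2,4,8], [2,7,8], [3,5,7]
  3-simplices (4): [0,2,3,4], [0,2,3,7], [0,2,4,8], [0,2,7,8]

Hence C_0 ≅ Z^10, C_1 ≅ Z^20, C_2 ≅ Z^14, C_3 ≅ Z^4.

The boundary map ∂_1: C_1 → C_0 is given by ∂[p,q] = [q] − [p]. For instance
  ∂[0,9] = [9] − [0].
The resulting 10×20 matrix has rank 9, and its Smith normal form has invariant factors (1,1,1,1,1,1,1,1,1).

The boundary map ∂_2: C_2 → C_1 maps a triangle to the signed sum of its edges. For instance
  ∂[3,5,7] = [5,7] − [3,7] + [3,5],
  ∂[1,5,7] = [5,7] − [1,7] + [1,5].
As a 20×14 matrix over Z this has rank 10, with invariant factors (1,1,1,1,1,1,1,1,1,1).

∂_3: C_3 → C_2 sends each 3-simplex σ to the alternating sum Σ_i (−1)^i (σ with its i-th vertex removed). For instance
  ∂[0,2,3,7] = [2,3,7] − [0,3,7] + [0,2,7] − [0,2,3],
  ∂[0,2,3,4] = [2,3,4] − [0,3,4] + [0,2,4] − [0,2,3].
The resulting 14×4 matrix has rank 4, and its Smith normal form has invariant factors (1,1,1,1).

Reading off H_k = ker ∂_k / im ∂_{k+1}:

  H_0: rank C_0 − rank ∂_1 = 10 − 9 = 1, and the invariant factors of ∂_1 are all 1, so H_0 ≅ Z.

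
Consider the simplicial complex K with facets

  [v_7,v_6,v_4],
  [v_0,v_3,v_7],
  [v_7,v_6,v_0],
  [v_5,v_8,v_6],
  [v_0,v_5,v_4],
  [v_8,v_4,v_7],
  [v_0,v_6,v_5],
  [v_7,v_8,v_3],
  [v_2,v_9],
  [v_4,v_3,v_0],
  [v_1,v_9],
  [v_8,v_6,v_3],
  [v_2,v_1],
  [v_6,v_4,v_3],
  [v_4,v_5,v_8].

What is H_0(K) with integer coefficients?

H_0 ≅ Z^2.

Take the total order v_0 < v_1 < v_2 < v_3 < v_4 < v_5 < v_6 < v_7 < v_8 < v_9 on the vertex set. Then K (dimension 2) consists of the simplices:

  0-simplices (10): [v_0], [v_1], [v_2], [v_3], [v_4], [v_5], [v_6], [v_7], [v_8], [v_9]
  1-simplices (21): (21 of them)
  2-simplices (12): (12 of them)

giving chain groups C_0 ≅ Z^10, C_1 ≅ Z^21, C_2 ≅ Z^12.

The boundary map ∂_1: C_1 → C_0 is given by ∂[p,q] = [q] − [p]. For instance
  ∂[v_7,v_8] = [v_8] − [v_7].
This gives a 10×21 integer matrix of rank 8; reducing to Smith normal form yields diagonal entries (1,1,1,1,1,1,1,1).

Boundary ∂_2: C_2 → C_1 acts by ∂[p,q,r] = [q,r] − [p,r] + [p,q]. For instance
  ∂[v_0,v_3,v_7] = [v_3,v_7] − [v_0,v_7] + [v_0,v_3],
  ∂[v_4,v_5,v_8] = [v_5,v_8] − [v_4,v_8] + [v_4,v_5].
The resulting 21×12 matrix has rank 12, and its Smith normal form has invariant factors (1,1,1,1,1,1,1,1,1,1,1,2).

From H_k ≅ ker(∂_k) / im(∂_{k+1}) we obtain:

  H_0: rank C_0 − rank ∂_1 = 10 − 8 = 2, and the invariant factors of ∂_1 are all 1, so H_0 ≅ Z^2.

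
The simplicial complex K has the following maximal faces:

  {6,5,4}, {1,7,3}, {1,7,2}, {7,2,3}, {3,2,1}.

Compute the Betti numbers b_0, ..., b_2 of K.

Order the vertices as 1 < 2 < 3 < 4 < 5 < 6 < 7. Listing each simplex with vertices in this order, K has dimension 2 with simplices:

  0-simplices (7): [1], [2], [3], [4], [5], [6], [7]
  1-simplices (9): [1,2], [1,3], [1,7], [2,3], [2,7], [3,7], [4,5], [4,6], [5,6]
  2-simplices (5): [1,2,3], [1,2,7], [1,3,7], [2,3,7], [4,5,6]

so the chain groups are C_0 ≅ Z^7, C_1 ≅ Z^9, C_2 ≅ Z^5.

Boundary ∂_1: C_1 → C_0 sends each edge [p,q] (with p < q) to q − p. For instance
  ∂[2,7] = [7] − [2].
This gives a 7×9 integer matrix of rank 5; reducing to Smith normal form yields diagonal entries (1,1,1,1,1).

∂_2: C_2 → C_1 sends each 2-simplex [p,q,r] to [q,r] − [p,r] + [p,q]. For instance
  ∂[1,3,7] = [3,7] − [1,7] + [1,3],
  ∂[4,5,6] = [5,6] − [4,6] + [4,5].
As a 9×5 matrix over Z this has rank 4, with invariant factors (1,1,1,1).

Reading off H_k = ker ∂_k / im ∂_{k+1}:

  H_0: rank C_0 − rank ∂_1 = 7 − 5 = 2, and the invariant factors of ∂_1 are all 1, so H_0 ≅ Z^2.
  H_1: rank ker ∂_1 − rank ∂_2 = (9 − 5) − 4 = 0, and the invariant factors of ∂_2 are all 1, so H_1 ≅ 0.
  H_2: rank ker ∂_2 − rank ∂_3 = (5 − 4) − 0 = 1, and there is no ∂_3, so H_2 ≅ Z.

Hence the Betti numbers are b_0 = 2, b_1 = 0, b_2 = 1.

b_0 = 2, b_1 = 0, b_2 = 1.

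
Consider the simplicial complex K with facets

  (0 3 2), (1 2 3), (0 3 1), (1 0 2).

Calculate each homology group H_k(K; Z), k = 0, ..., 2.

Take the total order 0 < 1 < 2 < 3 on the vertex set. Then K (dimension 2) consists of the simplices:

  0-simplices (4): [0], [1], [2], [3]
  1-simplices (6): [0,1], [0,2], [0,3], [1,2], [1,3], [2,3]
  2-simplices (4): [0,1,2], [0,1,3], [0,2,3], [1,2,3]

so the chain groups are C_0 ≅ Z^4, C_1 ≅ Z^6, C_2 ≅ Z^4.

The boundary map ∂_1: C_1 → C_0 sends each edge [p,q] (with p < q) to q − p.
As a 4×6 matrix over Z this has rank 3, with invariant factors (1,1,1).

The boundary map ∂_2: C_2 → C_1 maps a triangle to the signed sum of its edges. For instance
  ∂[1,2,3] = [2,3] − [1,3] + [1,2],
  ∂[0,1,3] = [1,3] − [0,3] + [0,1].
This gives a 6×4 integer matrix of rank 3; reducing to Smith normal form yields diagonal entries (1,1,1).

Now H_k = ker ∂_k / im ∂_{k+1}, so:

  H_0: rank C_0 − rank ∂_1 = 4 − 3 = 1, and the invariant factors of ∂_1 are all 1, so H_0 ≅ Z.
  H_1: rank ker ∂_1 − rank ∂_2 = (6 − 3) − 3 = 0, and the invariant factors of ∂_2 are all 1, so H_1 ≅ 0.
  H_2: rank ker ∂_2 − rank ∂_3 = (4 − 3) − 0 = 1, and there is no ∂_3, so H_2 ≅ Z.

H_0 ≅ Z,  H_1 = 0,  H_2 ≅ Z.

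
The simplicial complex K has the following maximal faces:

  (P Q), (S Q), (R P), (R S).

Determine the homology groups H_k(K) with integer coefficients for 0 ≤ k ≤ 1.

H_0 = Z,  H_1 = Z.

We work with the vertex ordering P < Q < R < S. The simplices of K, each written with vertices in increasing order, are:

  0-simplices (4): P, Q, R, S
  1-simplices (4): PQ, PR, QS, RS

Hence C_0 ≅ Z^4, C_1 ≅ Z^4.

∂_1: C_1 → C_0 is given by ∂[p,q] = [q] − [p].
The resulting 4×4 matrix has rank 3, and its Smith normal form has invariant factors (1,1,1).

From H_k ≅ ker(∂_k) / im(∂_{k+1}) we obtain:

  H_0: rank C_0 − rank ∂_1 = 4 − 3 = 1, and the invariant factors of ∂_1 are all 1, so H_0 = Z.
  H_1: rank ker ∂_1 − rank ∂_2 = (4 − 3) − 0 = 1, and there is no ∂_2, so H_1 = Z.

As a check, the Euler characteristic is 4 − 4 = 0, which agrees with 1 − 1 = 0.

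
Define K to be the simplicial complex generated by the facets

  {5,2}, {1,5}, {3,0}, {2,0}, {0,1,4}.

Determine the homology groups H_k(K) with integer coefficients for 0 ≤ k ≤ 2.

H_0 = Z,  H_1 = Z,  H_2 = 0.

Take the total order 0 < 1 < 2 < 3 < 4 < 5 on the vertex set. Then K (dimension 2) consists of the simplices:

  0-simplices (6): [0], [1], [2], [3], [4], [5]
  1-simplices (7): [0,1], [0,2], [0,3], [0,4], [1,4], [1,5], [2,5]
  2-simplices (1): [0,1,4]

Hence C_0 ≅ Z^6, C_1 ≅ Z^7, C_2 ≅ Z^1.

The boundary map ∂_1: C_1 → C_0 maps an edge to its endpoints' difference, ∂[p,q] = q − p.
The 6×7 boundary matrix has rank 5 and Smith normal form diag(1,1,1,1,1).

Boundary ∂_2: C_2 → C_1 acts by ∂[p,q,r] = [q,r] − [p,r] + [p,q]. For instance
  ∂[0,1,4] = [1,4] − [0,4] + [0,1].
This gives a 7×1 integer matrix of rank 1; reducing to Smith normal form yields diagonal entries (1).

Computing H_k = (kernel of ∂_k) / (image of ∂_{k+1}):

  H_0: rank C_0 − rank ∂_1 = 6 − 5 = 1, and the invariant factors of ∂_1 are all 1, so H_0 = Z.
  H_1: rank ker ∂_1 − rank ∂_2 = (7 − 5) − 1 = 1, and the invariant factors of ∂_2 are all 1, so H_1 = Z.
  H_2: rank ker ∂_2 − rank ∂_3 = (1 − 1) − 0 = 0, and there is no ∂_3, so H_2 = 0.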